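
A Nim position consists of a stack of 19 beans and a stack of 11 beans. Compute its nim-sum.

Compute the nim-sum pairwise:
19 XOR 11 = 24

24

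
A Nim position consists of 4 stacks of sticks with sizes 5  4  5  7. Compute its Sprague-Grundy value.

Write each in binary and XOR column by column:
  101  (5)
  100  (4)
  101  (5)
  111  (7)
  ---
  011  (3)

3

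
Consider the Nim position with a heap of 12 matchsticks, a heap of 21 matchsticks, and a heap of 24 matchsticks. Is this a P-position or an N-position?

N-position

Compute the nim-sum pairwise:
12 ⊕ 21 = 25
25 ⊕ 24 = 1
The nim-sum is 1 ≠ 0, so this is an N-position: the player to move can win.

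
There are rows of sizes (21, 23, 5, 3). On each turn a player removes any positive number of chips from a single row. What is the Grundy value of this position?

4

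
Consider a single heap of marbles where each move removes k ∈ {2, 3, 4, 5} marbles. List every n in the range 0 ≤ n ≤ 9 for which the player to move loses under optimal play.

Compute g(0), g(1), … for moves {2, 3, 4, 5}:
k:     0  1  2  3  4  5  6  7  8  9
g(k):  0  0  1  1  2  2  3  0  0  1
The P-positions (g = 0) in 0..9 are 0, 1, 7, 8.

0, 1, 7, 8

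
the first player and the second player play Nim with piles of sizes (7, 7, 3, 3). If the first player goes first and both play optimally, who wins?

the second player wins

Compute the nim-sum pairwise:
7 ^ 7 = 0
0 ^ 3 = 3
3 ^ 3 = 0
The nim-sum is 0, so this is a P-position: the player to move is in a losing position under optimal play; the first player is about to move from it and so loses — the second player wins.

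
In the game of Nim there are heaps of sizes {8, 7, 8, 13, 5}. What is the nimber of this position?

15

Nim-sum: 8 XOR 7 XOR 8 XOR 13 XOR 5 = 15.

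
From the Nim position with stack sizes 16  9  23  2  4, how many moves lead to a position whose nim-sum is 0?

Compute the nim-sum pairwise:
16 ^ 9 = 25
25 ^ 23 = 14
14 ^ 2 = 12
12 ^ 4 = 8
The overall nim-sum is X = 8. A stack of size p has a winning move iff p XOR X < p (reduce it to p XOR X).
  16: 16 XOR 8 = 24 ≥ 16 — no move.
  9: 9 XOR 8 = 1 < 9 — winning move (to 1).
  23: 23 XOR 8 = 31 ≥ 23 — no move.
  2: 2 XOR 8 = 10 ≥ 2 — no move.
  4: 4 XOR 8 = 12 ≥ 4 — no move.
That gives 1 winning move.

1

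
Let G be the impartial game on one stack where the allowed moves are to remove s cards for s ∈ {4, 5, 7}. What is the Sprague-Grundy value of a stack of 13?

0

Grundy values for subtraction set {4, 5, 7}:
g(0) = mex{} = 0
g(1) = mex{} = 0
g(2) = mex{} = 0
g(3) = mex{} = 0
g(4) = mex{0} = 1
g(5) = mex{0} = 1
g(6) = mex{0} = 1
g(7) = mex{0} = 1
g(8) = mex{0,1} = 2
g(9) = mex{0,1} = 2
g(10) = mex{0,1} = 2
g(11) = mex{1} = 0
g(12) = mex{1,2} = 0
g(13) = mex{1,2} = 0
So g(13) = 0.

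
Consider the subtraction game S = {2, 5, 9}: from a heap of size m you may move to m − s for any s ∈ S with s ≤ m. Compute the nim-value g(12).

2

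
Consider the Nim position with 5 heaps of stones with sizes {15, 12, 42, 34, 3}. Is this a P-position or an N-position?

Nim-sum: 15 XOR 12 XOR 42 XOR 34 XOR 3 = 8.
The nim-sum is 8 ≠ 0, so this is an N-position: the player to move can win.

N-position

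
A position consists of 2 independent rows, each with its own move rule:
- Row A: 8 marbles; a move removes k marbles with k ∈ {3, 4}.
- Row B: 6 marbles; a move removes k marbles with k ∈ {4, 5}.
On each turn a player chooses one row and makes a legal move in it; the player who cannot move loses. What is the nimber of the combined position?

1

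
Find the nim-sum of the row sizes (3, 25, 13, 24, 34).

Compute the nim-sum pairwise:
3 ^ 25 = 26
26 ^ 13 = 23
23 ^ 24 = 15
15 ^ 34 = 45

45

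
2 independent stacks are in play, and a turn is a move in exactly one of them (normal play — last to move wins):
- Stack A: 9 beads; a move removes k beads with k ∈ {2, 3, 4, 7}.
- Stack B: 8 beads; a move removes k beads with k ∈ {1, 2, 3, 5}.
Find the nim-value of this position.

For stack A, compute g(0), g(1), … with moves {2, 3, 4, 7}:
g(0) = mex{} = 0
g(1) = mex{} = 0
g(2) = mex{0} = 1
g(3) = mex{0} = 1
g(4) = mex{0,1} = 2
g(5) = mex{0,1} = 2
g(6) = mex{1,2} = 0
g(7) = mex{0,1,2} = 3
g(8) = mex{0,2} = 1
g(9) = mex{0,1,2,3} = 4
So g(9) = 4.
Build the Grundy sequence for stack B with g(k) = mex{g(k−s) : s ∈ {1, 2, 3, 5}, s ≤ k}:
k:     0  1  2  3  4  5  6  7  8
g(k):  0  1  2  3  0  1  2  3  0
So g(8) = 0.
By the Sprague-Grundy theorem, the Grundy value of a sum of independent games is the XOR of the component values.
Combined value = 4 ⊕ 0 = 4.

4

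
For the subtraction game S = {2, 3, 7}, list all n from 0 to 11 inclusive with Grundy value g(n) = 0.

0, 1, 5, 6, 10, 11

Build the Grundy sequence with g(k) = mex{g(k−s) : s ∈ {2, 3, 7}, s ≤ k}:
k:     0  1  2  3  4  5  6  7  8  9 10 11
g(k):  0  0  1  1  2  0  0  1  1  2  0  0
The P-positions (g = 0) in 0..11 are 0, 1, 5, 6, 10, 11.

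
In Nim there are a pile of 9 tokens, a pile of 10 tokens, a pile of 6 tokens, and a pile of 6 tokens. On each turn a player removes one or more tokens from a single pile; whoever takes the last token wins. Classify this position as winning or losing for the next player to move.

Nim-sum: 9 ^ 10 ^ 6 ^ 6 = 3.
The nim-sum is 3 ≠ 0, so this is an N-position: the player to move can win.

Winning position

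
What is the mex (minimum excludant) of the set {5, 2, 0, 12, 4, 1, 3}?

6

The values 0, 1, 2, 3, 4, 5 are all present; 6 is the first non-negative integer missing from the set.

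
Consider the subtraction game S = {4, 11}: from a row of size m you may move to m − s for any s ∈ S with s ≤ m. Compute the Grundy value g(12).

1

Build the Grundy sequence with g(k) = mex{g(k−s) : s ∈ {4, 11}, s ≤ k}:
k:     0  1  2  3  4  5  6  7  8  9 10 11 12
g(k):  0  0  0  0  1  1  1  1  0  0  0  2  1
So g(12) = 1.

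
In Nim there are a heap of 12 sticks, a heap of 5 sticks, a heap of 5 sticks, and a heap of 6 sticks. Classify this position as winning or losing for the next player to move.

Nim-sum: 12 ⊕ 5 ⊕ 5 ⊕ 6 = 10.
The nim-sum is 10 ≠ 0, so this is an N-position: the player to move can win.

Winning position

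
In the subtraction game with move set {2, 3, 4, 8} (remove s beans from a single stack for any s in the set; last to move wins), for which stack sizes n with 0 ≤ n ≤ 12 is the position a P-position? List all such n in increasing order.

0, 1, 6, 7, 12

Build the Grundy sequence with g(k) = mex{g(k−s) : s ∈ {2, 3, 4, 8}, s ≤ k}:
g(0) = mex{} = 0
g(1) = mex{} = 0
g(2) = mex{0} = 1
g(3) = mex{0} = 1
g(4) = mex{0,1} = 2
g(5) = mex{0,1} = 2
g(6) = mex{1,2} = 0
g(7) = mex{1,2} = 0
g(8) = mex{0,2} = 1
g(9) = mex{0,2} = 1
g(10) = mex{0,1} = 2
g(11) = mex{0,1} = 2
g(12) = mex{1,2} = 0
The P-positions (g = 0) in 0..12 are 0, 1, 6, 7, 12.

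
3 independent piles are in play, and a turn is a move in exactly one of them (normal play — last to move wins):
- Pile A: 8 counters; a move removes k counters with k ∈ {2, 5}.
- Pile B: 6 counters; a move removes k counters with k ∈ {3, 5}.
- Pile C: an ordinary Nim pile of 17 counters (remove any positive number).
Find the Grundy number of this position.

Build the Grundy sequence for pile A with g(k) = mex{g(k−s) : s ∈ {2, 5}, s ≤ k}:
g(0) = mex{} = 0
g(1) = mex{} = 0
g(2) = mex{0} = 1
g(3) = mex{0} = 1
g(4) = mex{1} = 0
g(5) = mex{0,1} = 2
g(6) = mex{0} = 1
g(7) = mex{1,2} = 0
g(8) = mex{1} = 0
So g(8) = 0.
Build the Grundy sequence for pile B with g(k) = mex{g(k−s) : s ∈ {3, 5}, s ≤ k}:
k:     0  1  2  3  4  5  6
g(k):  0  0  0  1  1  1  2
So g(6) = 2.
Pile C is a plain Nim pile of size 17, so its Grundy value is 17.
By the Sprague-Grundy theorem, the Grundy value of a sum of independent games is the XOR of the component values.
Combined value = 0 XOR 2 XOR 17 = 19.

19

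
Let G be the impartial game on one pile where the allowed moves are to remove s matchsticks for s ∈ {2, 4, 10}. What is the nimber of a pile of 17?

Grundy values for subtraction set {2, 4, 10}:
k:     0  1  2  3  4  5  6  7  8  9 10 11 12 13 14 15 16 17
g(k):  0  0  1  1  2  2  0  0  1  1  2  2  0  0  1  1  2  2
So g(17) = 2.

2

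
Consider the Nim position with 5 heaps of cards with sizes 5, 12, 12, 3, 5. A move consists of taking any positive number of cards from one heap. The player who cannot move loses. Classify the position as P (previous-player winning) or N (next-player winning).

N-position

Compute the nim-sum pairwise:
5 ⊕ 12 = 9
9 ⊕ 12 = 5
5 ⊕ 3 = 6
6 ⊕ 5 = 3
The nim-sum is 3 ≠ 0, so this is an N-position: the player to move can win.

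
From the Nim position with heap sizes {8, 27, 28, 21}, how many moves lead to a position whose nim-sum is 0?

Compute the nim-sum pairwise:
8 XOR 27 = 19
19 XOR 28 = 15
15 XOR 21 = 26
The overall nim-sum is X = 26. A heap of size p has a winning move iff p XOR X < p (reduce it to p XOR X).
  8: 8 XOR 26 = 18 ≥ 8 — no move.
  27: 27 XOR 26 = 1 < 27 — winning move (to 1).
  28: 28 XOR 26 = 6 < 28 — winning move (to 6).
  21: 21 XOR 26 = 15 < 21 — winning move (to 15).
That gives 3 winning moves.

3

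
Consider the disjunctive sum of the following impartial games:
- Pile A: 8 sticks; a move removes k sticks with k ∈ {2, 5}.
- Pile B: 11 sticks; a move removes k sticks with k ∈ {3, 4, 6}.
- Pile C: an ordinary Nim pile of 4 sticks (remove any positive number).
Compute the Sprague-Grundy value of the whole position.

Build the Grundy sequence for pile A with g(k) = mex{g(k−s) : s ∈ {2, 5}, s ≤ k}:
g(0) = mex{} = 0
g(1) = mex{} = 0
g(2) = mex{0} = 1
g(3) = mex{0} = 1
g(4) = mex{1} = 0
g(5) = mex{0,1} = 2
g(6) = mex{0} = 1
g(7) = mex{1,2} = 0
g(8) = mex{1} = 0
So g(8) = 0.
For pile B, compute g(0), g(1), … with moves {3, 4, 6}:
g(0) = mex{} = 0
g(1) = mex{} = 0
g(2) = mex{} = 0
g(3) = mex{0} = 1
g(4) = mex{0} = 1
g(5) = mex{0} = 1
g(6) = mex{0,1} = 2
g(7) = mex{0,1} = 2
g(8) = mex{0,1} = 2
g(9) = mex{1,2} = 0
g(10) = mex{1,2} = 0
g(11) = mex{1,2} = 0
So g(11) = 0.
Pile C is a plain Nim pile of size 4, so its Grundy value is 4.
The value of a disjunctive sum is the nim-sum of the parts.
Combined value = 0 XOR 0 XOR 4 = 4.

4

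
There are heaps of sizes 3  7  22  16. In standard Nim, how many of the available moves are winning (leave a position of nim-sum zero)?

3

Compute the nim-sum pairwise:
3 ⊕ 7 = 4
4 ⊕ 22 = 18
18 ⊕ 16 = 2
The overall nim-sum is X = 2. A heap of size p has a winning move iff p XOR X < p (reduce it to p XOR X).
  3: 3 XOR 2 = 1 < 3 — winning move (to 1).
  7: 7 XOR 2 = 5 < 7 — winning move (to 5).
  22: 22 XOR 2 = 20 < 22 — winning move (to 20).
  16: 16 XOR 2 = 18 ≥ 16 — no move.
That gives 3 winning moves.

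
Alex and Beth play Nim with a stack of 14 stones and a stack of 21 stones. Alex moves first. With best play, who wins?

Alex wins

Compute the nim-sum pairwise:
14 ^ 21 = 27
The nim-sum is 27 ≠ 0, so this is an N-position: the player to move can win; Alex has a winning move.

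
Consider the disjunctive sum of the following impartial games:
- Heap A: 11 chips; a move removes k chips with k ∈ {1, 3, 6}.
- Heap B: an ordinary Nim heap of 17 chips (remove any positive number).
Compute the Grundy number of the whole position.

17

Build the Grundy sequence for heap A with g(k) = mex{g(k−s) : s ∈ {1, 3, 6}, s ≤ k}:
k:     0  1  2  3  4  5  6  7  8  9 10 11
g(k):  0  1  0  1  0  1  2  3  2  0  1  0
So g(11) = 0.
Heap B is a plain Nim heap of size 17, so its Grundy value is 17.
The value of a disjunctive sum is the nim-sum of the parts.
Combined value = 0 XOR 17 = 17.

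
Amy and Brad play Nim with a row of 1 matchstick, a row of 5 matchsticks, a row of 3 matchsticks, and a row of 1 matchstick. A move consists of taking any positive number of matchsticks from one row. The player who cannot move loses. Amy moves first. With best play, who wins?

Amy wins

Compute the nim-sum pairwise:
1 XOR 5 = 4
4 XOR 3 = 7
7 XOR 1 = 6
The nim-sum is 6 ≠ 0, so this is an N-position: the player to move can win; Amy has a winning move.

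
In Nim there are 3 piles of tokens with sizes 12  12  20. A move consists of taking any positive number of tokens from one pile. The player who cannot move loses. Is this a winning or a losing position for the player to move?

Winning position

Compute the nim-sum pairwise:
12 ^ 12 = 0
0 ^ 20 = 20
The nim-sum is 20 ≠ 0, so this is an N-position: the player to move can win.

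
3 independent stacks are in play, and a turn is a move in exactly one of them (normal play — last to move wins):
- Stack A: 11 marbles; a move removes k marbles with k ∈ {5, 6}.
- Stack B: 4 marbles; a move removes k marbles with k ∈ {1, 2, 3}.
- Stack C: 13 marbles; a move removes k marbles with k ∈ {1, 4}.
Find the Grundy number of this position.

1

Build the Grundy sequence for stack A with g(k) = mex{g(k−s) : s ∈ {5, 6}, s ≤ k}:
g(0) = mex{} = 0
g(1) = mex{} = 0
g(2) = mex{} = 0
g(3) = mex{} = 0
g(4) = mex{} = 0
g(5) = mex{0} = 1
g(6) = mex{0} = 1
g(7) = mex{0} = 1
g(8) = mex{0} = 1
g(9) = mex{0} = 1
g(10) = mex{0,1} = 2
g(11) = mex{1} = 0
So g(11) = 0.
Build the Grundy sequence for stack B with g(k) = mex{g(k−s) : s ∈ {1, 2, 3}, s ≤ k}:
k:     0  1  2  3  4
g(k):  0  1  2  3  0
So g(4) = 0.
For stack C, compute g(0), g(1), … with moves {1, 4}:
k:     0  1  2  3  4  5  6  7  8  9 10 11 12 13
g(k):  0  1  0  1  2  0  1  0  1  2  0  1  0  1
So g(13) = 1.
By the Sprague-Grundy theorem, the Grundy value of a sum of independent games is the XOR of the component values.
Combined value = 0 XOR 0 XOR 1 = 1.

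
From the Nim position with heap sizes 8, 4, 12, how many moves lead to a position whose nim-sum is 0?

0

Nim-sum: 8 XOR 4 XOR 12 = 0.
The nim-sum is already 0, so every move leaves a nonzero nim-sum — there are no winning moves.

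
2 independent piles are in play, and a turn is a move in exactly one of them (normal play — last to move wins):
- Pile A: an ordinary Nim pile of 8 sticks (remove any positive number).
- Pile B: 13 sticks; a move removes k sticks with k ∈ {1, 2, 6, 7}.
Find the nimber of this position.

Pile A is a plain Nim pile of size 8, so its Grundy value is 8.
Build the Grundy sequence for pile B with g(k) = mex{g(k−s) : s ∈ {1, 2, 6, 7}, s ≤ k}:
k:     0  1  2  3  4  5  6  7  8  9 10 11 12 13
g(k):  0  1  2  0  1  2  3  4  0  1  2  0  1  2
So g(13) = 2.
The value of a disjunctive sum is the nim-sum of the parts.
Combined value = 8 XOR 2 = 10.

10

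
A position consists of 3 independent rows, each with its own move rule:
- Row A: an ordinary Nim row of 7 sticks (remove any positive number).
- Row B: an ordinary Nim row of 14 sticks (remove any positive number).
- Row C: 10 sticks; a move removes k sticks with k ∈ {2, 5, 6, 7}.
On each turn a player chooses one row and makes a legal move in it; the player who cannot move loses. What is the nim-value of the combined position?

Row A is a plain Nim row of size 7, so its Grundy value is 7.
Row B is a plain Nim row of size 14, so its Grundy value is 14.
Build the Grundy sequence for row C with g(k) = mex{g(k−s) : s ∈ {2, 5, 6, 7}, s ≤ k}:
k:     0  1  2  3  4  5  6  7  8  9 10
g(k):  0  0  1  1  0  2  1  3  2  2  3
So g(10) = 3.
By the Sprague-Grundy theorem, the Grundy value of a sum of independent games is the XOR of the component values.
Combined value = 7 ⊕ 14 ⊕ 3 = 10.

10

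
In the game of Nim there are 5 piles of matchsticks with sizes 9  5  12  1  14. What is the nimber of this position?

15

Compute the nim-sum pairwise:
9 ^ 5 = 12
12 ^ 12 = 0
0 ^ 1 = 1
1 ^ 14 = 15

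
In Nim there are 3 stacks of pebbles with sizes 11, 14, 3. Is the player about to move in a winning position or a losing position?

Winning position

Compute the nim-sum pairwise:
11 XOR 14 = 5
5 XOR 3 = 6
The nim-sum is 6 ≠ 0, so this is an N-position: the player to move can win.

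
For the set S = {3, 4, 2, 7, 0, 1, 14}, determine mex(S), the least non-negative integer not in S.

The values 0, 1, 2, 3, 4 are all present; 5 is the first non-negative integer missing from the set.

5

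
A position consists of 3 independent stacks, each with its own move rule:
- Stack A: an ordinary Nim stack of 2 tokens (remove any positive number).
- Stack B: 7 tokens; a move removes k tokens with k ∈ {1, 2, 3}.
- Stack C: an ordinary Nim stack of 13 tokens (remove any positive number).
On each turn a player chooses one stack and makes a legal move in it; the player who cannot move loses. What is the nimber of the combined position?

Stack A is a plain Nim stack of size 2, so its Grundy value is 2.
For stack B, compute g(0), g(1), … with moves {1, 2, 3}:
k:     0  1  2  3  4  5  6  7
g(k):  0  1  2  3  0  1  2  3
So g(7) = 3.
Stack C is a plain Nim stack of size 13, so its Grundy value is 13.
The value of a disjunctive sum is the nim-sum of the parts.
Combined value = 2 ⊕ 3 ⊕ 13 = 12.

12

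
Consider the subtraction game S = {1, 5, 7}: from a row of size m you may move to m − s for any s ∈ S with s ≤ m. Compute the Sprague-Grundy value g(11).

1

Build the Grundy sequence with g(k) = mex{g(k−s) : s ∈ {1, 5, 7}, s ≤ k}:
k:     0  1  2  3  4  5  6  7  8  9 10 11
g(k):  0  1  0  1  0  1  0  1  0  1  0  1
So g(11) = 1.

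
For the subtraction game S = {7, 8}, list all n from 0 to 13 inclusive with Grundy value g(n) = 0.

0, 1, 2, 3, 4, 5, 6

Grundy values for subtraction set {7, 8}:
k:     0  1  2  3  4  5  6  7  8  9 10 11 12 13
g(k):  0  0  0  0  0  0  0  1  1  1  1  1  1  1
The P-positions (g = 0) in 0..13 are 0, 1, 2, 3, 4, 5, 6.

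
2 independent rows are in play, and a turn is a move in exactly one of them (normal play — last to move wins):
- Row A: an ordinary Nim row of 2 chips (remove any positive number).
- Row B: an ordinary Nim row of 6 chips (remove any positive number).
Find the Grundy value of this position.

4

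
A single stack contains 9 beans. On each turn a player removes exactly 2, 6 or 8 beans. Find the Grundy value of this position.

Compute g(0), g(1), … for moves {2, 6, 8}:
k:     0  1  2  3  4  5  6  7  8  9
g(k):  0  0  1  1  0  0  1  1  2  2
So g(9) = 2.

2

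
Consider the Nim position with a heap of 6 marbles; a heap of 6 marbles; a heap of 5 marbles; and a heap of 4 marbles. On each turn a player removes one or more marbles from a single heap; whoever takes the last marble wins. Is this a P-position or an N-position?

N-position

Nim-sum: 6 ⊕ 6 ⊕ 5 ⊕ 4 = 1.
The nim-sum is 1 ≠ 0, so this is an N-position: the player to move can win.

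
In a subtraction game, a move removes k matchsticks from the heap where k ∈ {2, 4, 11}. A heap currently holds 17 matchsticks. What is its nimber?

Grundy values for subtraction set {2, 4, 11}:
k:     0  1  2  3  4  5  6  7  8  9 10 11 12 13 14 15 16 17
g(k):  0  0  1  1  2  2  0  0  1  1  2  2  3  0  0  1  1  2
So g(17) = 2.

2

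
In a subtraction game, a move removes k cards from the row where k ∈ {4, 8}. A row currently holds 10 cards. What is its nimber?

2

Grundy values for subtraction set {4, 8}:
g(0) = mex{} = 0
g(1) = mex{} = 0
g(2) = mex{} = 0
g(3) = mex{} = 0
g(4) = mex{0} = 1
g(5) = mex{0} = 1
g(6) = mex{0} = 1
g(7) = mex{0} = 1
g(8) = mex{0,1} = 2
g(9) = mex{0,1} = 2
g(10) = mex{0,1} = 2
So g(10) = 2.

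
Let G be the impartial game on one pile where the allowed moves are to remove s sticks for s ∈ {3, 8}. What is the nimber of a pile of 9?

Grundy values for subtraction set {3, 8}:
k:     0  1  2  3  4  5  6  7  8  9
g(k):  0  0  0  1  1  1  0  0  2  1
So g(9) = 1.

1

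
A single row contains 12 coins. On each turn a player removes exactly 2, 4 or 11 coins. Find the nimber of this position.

3

Build the Grundy sequence with g(k) = mex{g(k−s) : s ∈ {2, 4, 11}, s ≤ k}:
k:     0  1  2  3  4  5  6  7  8  9 10 11 12
g(k):  0  0  1  1  2  2  0  0  1  1  2  2  3
So g(12) = 3.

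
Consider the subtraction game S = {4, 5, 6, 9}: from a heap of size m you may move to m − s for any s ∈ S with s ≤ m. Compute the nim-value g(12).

Compute g(0), g(1), … for moves {4, 5, 6, 9}:
g(0) = mex{} = 0
g(1) = mex{} = 0
g(2) = mex{} = 0
g(3) = mex{} = 0
g(4) = mex{0} = 1
g(5) = mex{0} = 1
g(6) = mex{0} = 1
g(7) = mex{0} = 1
g(8) = mex{0,1} = 2
g(9) = mex{0,1} = 2
g(10) = mex{0,1} = 2
g(11) = mex{0,1} = 2
g(12) = mex{0,1,2} = 3
So g(12) = 3.

3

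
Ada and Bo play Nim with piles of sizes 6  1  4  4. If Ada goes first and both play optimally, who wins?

Write each in binary and XOR column by column:
  110  (6)
  001  (1)
  100  (4)
  100  (4)
  ---
  111  (7)
The nim-sum is 7 ≠ 0, so this is an N-position: the player to move can win; Ada has a winning move.

Ada wins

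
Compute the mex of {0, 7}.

1

0 is in the set but 1 is not, so the mex is 1.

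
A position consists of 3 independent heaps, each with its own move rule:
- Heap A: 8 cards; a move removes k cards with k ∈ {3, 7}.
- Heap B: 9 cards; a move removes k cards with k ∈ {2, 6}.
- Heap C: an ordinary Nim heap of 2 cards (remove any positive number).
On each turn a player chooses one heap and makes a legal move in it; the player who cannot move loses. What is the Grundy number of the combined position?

0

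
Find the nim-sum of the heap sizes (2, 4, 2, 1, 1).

Compute the nim-sum pairwise:
2 ^ 4 = 6
6 ^ 2 = 4
4 ^ 1 = 5
5 ^ 1 = 4

4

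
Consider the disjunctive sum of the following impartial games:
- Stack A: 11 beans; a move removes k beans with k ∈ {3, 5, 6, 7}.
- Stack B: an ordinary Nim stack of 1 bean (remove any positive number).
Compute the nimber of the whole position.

For stack A, compute g(0), g(1), … with moves {3, 5, 6, 7}:
k:     0  1  2  3  4  5  6  7  8  9 10 11
g(k):  0  0  0  1  1  1  2  2  2  3  0  0
So g(11) = 0.
Stack B is a plain Nim stack of size 1, so its Grundy value is 1.
The value of a disjunctive sum is the nim-sum of the parts.
Combined value = 0 ⊕ 1 = 1.

1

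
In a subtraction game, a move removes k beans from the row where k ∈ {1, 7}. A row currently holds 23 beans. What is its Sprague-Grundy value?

1

Compute g(0), g(1), … for moves {1, 7}:
k:     0  1  2  3  4  5  6  7  8  9 10 11 12 13 14 15 16 17 18 19 20 21 22 23
g(k):  0  1  0  1  0  1  0  1  0  1  0  1  0  1  0  1  0  1  0  1  0  1  0  1
So g(23) = 1.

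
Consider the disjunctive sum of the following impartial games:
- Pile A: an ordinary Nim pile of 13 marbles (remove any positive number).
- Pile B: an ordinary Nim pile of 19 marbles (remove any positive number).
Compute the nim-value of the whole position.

Pile A is a plain Nim pile of size 13, so its Grundy value is 13.
Pile B is a plain Nim pile of size 19, so its Grundy value is 19.
By the Sprague-Grundy theorem, the Grundy value of a sum of independent games is the XOR of the component values.
Combined value = 13 ⊕ 19 = 30.

30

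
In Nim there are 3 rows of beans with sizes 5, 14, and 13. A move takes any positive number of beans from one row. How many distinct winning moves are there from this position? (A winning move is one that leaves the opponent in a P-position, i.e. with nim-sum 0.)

Compute the nim-sum pairwise:
5 ⊕ 14 = 11
11 ⊕ 13 = 6
The overall nim-sum is X = 6. A row of size p has a winning move iff p XOR X < p (reduce it to p XOR X).
  5: 5 XOR 6 = 3 < 5 — winning move (to 3).
  14: 14 XOR 6 = 8 < 14 — winning move (to 8).
  13: 13 XOR 6 = 11 < 13 — winning move (to 11).
That gives 3 winning moves.

3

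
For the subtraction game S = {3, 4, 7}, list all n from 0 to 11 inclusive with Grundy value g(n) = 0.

0, 1, 2, 10, 11

Build the Grundy sequence with g(k) = mex{g(k−s) : s ∈ {3, 4, 7}, s ≤ k}:
g(0) = mex{} = 0
g(1) = mex{} = 0
g(2) = mex{} = 0
g(3) = mex{0} = 1
g(4) = mex{0} = 1
g(5) = mex{0} = 1
g(6) = mex{0,1} = 2
g(7) = mex{0,1} = 2
g(8) = mex{0,1} = 2
g(9) = mex{0,1,2} = 3
g(10) = mex{1,2} = 0
g(11) = mex{1,2} = 0
The P-positions (g = 0) in 0..11 are 0, 1, 2, 10, 11.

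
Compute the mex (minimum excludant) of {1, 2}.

0 is not in the set, so the mex is 0.

0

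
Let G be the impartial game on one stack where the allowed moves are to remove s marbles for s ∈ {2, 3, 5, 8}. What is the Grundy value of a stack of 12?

Compute g(0), g(1), … for moves {2, 3, 5, 8}:
k:     0  1  2  3  4  5  6  7  8  9 10 11 12
g(k):  0  0  1  1  2  2  3  0  4  1  3  0  4
So g(12) = 4.

4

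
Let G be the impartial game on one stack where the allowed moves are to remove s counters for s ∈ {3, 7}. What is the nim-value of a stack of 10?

Grundy values for subtraction set {3, 7}:
g(0) = mex{} = 0
g(1) = mex{} = 0
g(2) = mex{} = 0
g(3) = mex{0} = 1
g(4) = mex{0} = 1
g(5) = mex{0} = 1
g(6) = mex{1} = 0
g(7) = mex{0,1} = 2
g(8) = mex{0,1} = 2
g(9) = mex{0} = 1
g(10) = mex{1,2} = 0
So g(10) = 0.

0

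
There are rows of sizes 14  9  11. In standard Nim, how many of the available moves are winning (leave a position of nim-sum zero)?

3

Compute the nim-sum pairwise:
14 ^ 9 = 7
7 ^ 11 = 12
The overall nim-sum is X = 12. A row of size p has a winning move iff p XOR X < p (reduce it to p XOR X).
  14: 14 XOR 12 = 2 < 14 — winning move (to 2).
  9: 9 XOR 12 = 5 < 9 — winning move (to 5).
  11: 11 XOR 12 = 7 < 11 — winning move (to 7).
That gives 3 winning moves.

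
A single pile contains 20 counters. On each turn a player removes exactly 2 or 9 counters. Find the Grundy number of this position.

Grundy values for subtraction set {2, 9}:
k:     0  1  2  3  4  5  6  7  8  9 10 11 12 13 14 15 16 17 18 19 20
g(k):  0  0  1  1  0  0  1  1  0  2  1  0  0  1  1  0  0  1  1  0  2
So g(20) = 2.

2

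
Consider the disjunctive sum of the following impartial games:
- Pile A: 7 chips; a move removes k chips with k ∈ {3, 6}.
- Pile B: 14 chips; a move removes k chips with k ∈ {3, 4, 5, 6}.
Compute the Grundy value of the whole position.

Grundy values for pile A (subtraction set {3, 6}):
k:     0  1  2  3  4  5  6  7
g(k):  0  0  0  1  1  1  2  2
So g(7) = 2.
Build the Grundy sequence for pile B with g(k) = mex{g(k−s) : s ∈ {3, 4, 5, 6}, s ≤ k}:
k:     0  1  2  3  4  5  6  7  8  9 10 11 12 13 14
g(k):  0  0  0  1  1  1  2  2  2  0  0  0  1  1  1
So g(14) = 1.
The value of a disjunctive sum is the nim-sum of the parts.
Combined value = 2 ⊕ 1 = 3.

3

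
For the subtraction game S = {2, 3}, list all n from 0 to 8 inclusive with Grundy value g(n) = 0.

Compute g(0), g(1), … for moves {2, 3}:
g(0) = mex{} = 0
g(1) = mex{} = 0
g(2) = mex{0} = 1
g(3) = mex{0} = 1
g(4) = mex{0,1} = 2
g(5) = mex{1} = 0
g(6) = mex{1,2} = 0
g(7) = mex{0,2} = 1
g(8) = mex{0} = 1
The P-positions (g = 0) in 0..8 are 0, 1, 5, 6.

0, 1, 5, 6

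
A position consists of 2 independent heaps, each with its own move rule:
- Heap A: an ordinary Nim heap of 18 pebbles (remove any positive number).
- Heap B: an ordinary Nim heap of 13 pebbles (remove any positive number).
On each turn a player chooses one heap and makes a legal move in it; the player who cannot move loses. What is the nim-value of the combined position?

Heap A is a plain Nim heap of size 18, so its Grundy value is 18.
Heap B is a plain Nim heap of size 13, so its Grundy value is 13.
By the Sprague-Grundy theorem, the Grundy value of a sum of independent games is the XOR of the component values.
Combined value = 18 ⊕ 13 = 31.

31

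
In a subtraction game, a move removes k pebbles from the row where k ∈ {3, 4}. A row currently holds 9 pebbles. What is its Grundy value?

Compute g(0), g(1), … for moves {3, 4}:
k:     0  1  2  3  4  5  6  7  8  9
g(k):  0  0  0  1  1  1  2  0  0  0
So g(9) = 0.

0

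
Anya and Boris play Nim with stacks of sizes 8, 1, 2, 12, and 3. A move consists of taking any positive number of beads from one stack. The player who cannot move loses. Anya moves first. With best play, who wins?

Anya wins

Compute the nim-sum pairwise:
8 XOR 1 = 9
9 XOR 2 = 11
11 XOR 12 = 7
7 XOR 3 = 4
The nim-sum is 4 ≠ 0, so this is an N-position: the player to move can win; Anya has a winning move.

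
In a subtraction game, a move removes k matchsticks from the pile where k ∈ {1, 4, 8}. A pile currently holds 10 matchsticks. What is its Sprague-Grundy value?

Compute g(0), g(1), … for moves {1, 4, 8}:
k:     0  1  2  3  4  5  6  7  8  9 10
g(k):  0  1  0  1  2  0  1  0  1  2  3
So g(10) = 3.

3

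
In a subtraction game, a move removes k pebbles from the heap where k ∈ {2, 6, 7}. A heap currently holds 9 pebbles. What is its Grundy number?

0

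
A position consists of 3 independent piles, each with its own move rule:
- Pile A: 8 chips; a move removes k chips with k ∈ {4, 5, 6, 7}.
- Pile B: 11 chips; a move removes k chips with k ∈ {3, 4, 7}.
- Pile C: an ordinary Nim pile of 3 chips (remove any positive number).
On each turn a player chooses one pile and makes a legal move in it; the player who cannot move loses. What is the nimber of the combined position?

Build the Grundy sequence for pile A with g(k) = mex{g(k−s) : s ∈ {4, 5, 6, 7}, s ≤ k}:
k:     0  1  2  3  4  5  6  7  8
g(k):  0  0  0  0  1  1  1  1  2
So g(8) = 2.
For pile B, compute g(0), g(1), … with moves {3, 4, 7}:
k:     0  1  2  3  4  5  6  7  8  9 10 11
g(k):  0  0  0  1  1  1  2  2  2  3  0  0
So g(11) = 0.
Pile C is a plain Nim pile of size 3, so its Grundy value is 3.
By the Sprague-Grundy theorem, the Grundy value of a sum of independent games is the XOR of the component values.
Combined value = 2 XOR 0 XOR 3 = 1.

1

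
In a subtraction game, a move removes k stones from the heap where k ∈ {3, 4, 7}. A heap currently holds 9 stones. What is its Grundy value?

3

Grundy values for subtraction set {3, 4, 7}:
g(0) = mex{} = 0
g(1) = mex{} = 0
g(2) = mex{} = 0
g(3) = mex{0} = 1
g(4) = mex{0} = 1
g(5) = mex{0} = 1
g(6) = mex{0,1} = 2
g(7) = mex{0,1} = 2
g(8) = mex{0,1} = 2
g(9) = mex{0,1,2} = 3
So g(9) = 3.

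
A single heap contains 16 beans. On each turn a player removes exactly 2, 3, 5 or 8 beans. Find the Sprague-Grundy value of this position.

3

Compute g(0), g(1), … for moves {2, 3, 5, 8}:
k:     0  1  2  3  4  5  6  7  8  9 10 11 12 13 14 15 16
g(k):  0  0  1  1  2  2  3  0  4  1  3  0  4  1  2  2  3
So g(16) = 3.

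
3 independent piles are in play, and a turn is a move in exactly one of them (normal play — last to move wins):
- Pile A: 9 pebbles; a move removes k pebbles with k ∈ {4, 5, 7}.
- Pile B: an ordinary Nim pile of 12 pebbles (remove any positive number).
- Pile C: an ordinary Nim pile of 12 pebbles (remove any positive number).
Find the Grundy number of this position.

For pile A, compute g(0), g(1), … with moves {4, 5, 7}:
k:     0  1  2  3  4  5  6  7  8  9
g(k):  0  0  0  0  1  1  1  1  2  2
So g(9) = 2.
Pile B is a plain Nim pile of size 12, so its Grundy value is 12.
Pile C is a plain Nim pile of size 12, so its Grundy value is 12.
The value of a disjunctive sum is the nim-sum of the parts.
Combined value = 2 XOR 12 XOR 12 = 2.

2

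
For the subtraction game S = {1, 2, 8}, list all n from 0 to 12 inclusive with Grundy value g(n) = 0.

0, 3, 6, 9, 12

Grundy values for subtraction set {1, 2, 8}:
g(0) = mex{} = 0
g(1) = mex{0} = 1
g(2) = mex{0,1} = 2
g(3) = mex{1,2} = 0
g(4) = mex{0,2} = 1
g(5) = mex{0,1} = 2
g(6) = mex{1,2} = 0
g(7) = mex{0,2} = 1
g(8) = mex{0,1} = 2
g(9) = mex{1,2} = 0
g(10) = mex{0,2} = 1
g(11) = mex{0,1} = 2
g(12) = mex{1,2} = 0
The P-positions (g = 0) in 0..12 are 0, 3, 6, 9, 12.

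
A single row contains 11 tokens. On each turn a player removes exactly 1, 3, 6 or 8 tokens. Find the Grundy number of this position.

Build the Grundy sequence with g(k) = mex{g(k−s) : s ∈ {1, 3, 6, 8}, s ≤ k}:
k:     0  1  2  3  4  5  6  7  8  9 10 11
g(k):  0  1  0  1  0  1  2  3  2  0  1  0
So g(11) = 0.

0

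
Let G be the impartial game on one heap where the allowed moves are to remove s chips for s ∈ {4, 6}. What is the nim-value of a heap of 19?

2

Grundy values for subtraction set {4, 6}:
k:     0  1  2  3  4  5  6  7  8  9 10 11 12 13 14 15 16 17 18 19
g(k):  0  0  0  0  1  1  1  1  2  2  0  0  0  0  1  1  1  1  2  2
So g(19) = 2.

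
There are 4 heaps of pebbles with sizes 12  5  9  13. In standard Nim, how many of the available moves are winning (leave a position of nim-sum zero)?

3

Nim-sum: 12 ^ 5 ^ 9 ^ 13 = 13.
The overall nim-sum is X = 13. A heap of size p has a winning move iff p XOR X < p (reduce it to p XOR X).
  12: 12 XOR 13 = 1 < 12 — winning move (to 1).
  5: 5 XOR 13 = 8 ≥ 5 — no move.
  9: 9 XOR 13 = 4 < 9 — winning move (to 4).
  13: 13 XOR 13 = 0 < 13 — winning move (to 0).
That gives 3 winning moves.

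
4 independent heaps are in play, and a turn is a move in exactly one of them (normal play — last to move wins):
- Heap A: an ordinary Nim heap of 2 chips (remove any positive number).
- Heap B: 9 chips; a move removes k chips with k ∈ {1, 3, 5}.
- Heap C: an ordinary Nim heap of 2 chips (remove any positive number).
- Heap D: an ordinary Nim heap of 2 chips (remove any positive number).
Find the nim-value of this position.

3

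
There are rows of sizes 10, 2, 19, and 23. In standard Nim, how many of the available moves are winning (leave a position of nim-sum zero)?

Nim-sum: 10 ⊕ 2 ⊕ 19 ⊕ 23 = 12.
The overall nim-sum is X = 12. A row of size p has a winning move iff p XOR X < p (reduce it to p XOR X).
  10: 10 XOR 12 = 6 < 10 — winning move (to 6).
  2: 2 XOR 12 = 14 ≥ 2 — no move.
  19: 19 XOR 12 = 31 ≥ 19 — no move.
  23: 23 XOR 12 = 27 ≥ 23 — no move.
That gives 1 winning move.

1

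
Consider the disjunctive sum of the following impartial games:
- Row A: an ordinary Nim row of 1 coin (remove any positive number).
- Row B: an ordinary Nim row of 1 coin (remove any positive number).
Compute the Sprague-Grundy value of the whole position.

Row A is a plain Nim row of size 1, so its Grundy value is 1.
Row B is a plain Nim row of size 1, so its Grundy value is 1.
The value of a disjunctive sum is the nim-sum of the parts.
Combined value = 1 XOR 1 = 0.

0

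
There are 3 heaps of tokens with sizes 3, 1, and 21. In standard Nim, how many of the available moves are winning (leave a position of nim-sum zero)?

Compute the nim-sum pairwise:
3 ⊕ 1 = 2
2 ⊕ 21 = 23
The overall nim-sum is X = 23. A heap of size p has a winning move iff p XOR X < p (reduce it to p XOR X).
  3: 3 XOR 23 = 20 ≥ 3 — no move.
  1: 1 XOR 23 = 22 ≥ 1 — no move.
  21: 21 XOR 23 = 2 < 21 — winning move (to 2).
That gives 1 winning move.

1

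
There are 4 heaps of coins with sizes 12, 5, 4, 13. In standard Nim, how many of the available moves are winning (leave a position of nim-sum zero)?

0

Nim-sum: 12 XOR 5 XOR 4 XOR 13 = 0.
The nim-sum is already 0, so every move leaves a nonzero nim-sum — there are no winning moves.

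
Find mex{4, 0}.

1

0 is in the set but 1 is not, so the mex is 1.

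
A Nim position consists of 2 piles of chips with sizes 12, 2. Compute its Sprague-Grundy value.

Compute the nim-sum pairwise:
12 XOR 2 = 14

14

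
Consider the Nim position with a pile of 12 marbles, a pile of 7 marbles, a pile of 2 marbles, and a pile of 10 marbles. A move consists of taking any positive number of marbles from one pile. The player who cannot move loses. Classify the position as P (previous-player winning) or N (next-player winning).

Nim-sum: 12 XOR 7 XOR 2 XOR 10 = 3.
The nim-sum is 3 ≠ 0, so this is an N-position: the player to move can win.

N-position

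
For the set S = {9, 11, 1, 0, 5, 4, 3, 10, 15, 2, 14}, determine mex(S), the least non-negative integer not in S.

6

The values 0, 1, 2, 3, 4, 5 are all present; 6 is the first non-negative integer missing from the set.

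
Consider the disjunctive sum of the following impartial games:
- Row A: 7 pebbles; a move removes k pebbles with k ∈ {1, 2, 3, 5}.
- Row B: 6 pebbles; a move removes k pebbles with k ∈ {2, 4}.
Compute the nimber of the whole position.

3

Build the Grundy sequence for row A with g(k) = mex{g(k−s) : s ∈ {1, 2, 3, 5}, s ≤ k}:
k:     0  1  2  3  4  5  6  7
g(k):  0  1  2  3  0  1  2  3
So g(7) = 3.
Grundy values for row B (subtraction set {2, 4}):
g(0) = mex{} = 0
g(1) = mex{} = 0
g(2) = mex{0} = 1
g(3) = mex{0} = 1
g(4) = mex{0,1} = 2
g(5) = mex{0,1} = 2
g(6) = mex{1,2} = 0
So g(6) = 0.
The value of a disjunctive sum is the nim-sum of the parts.
Combined value = 3 ⊕ 0 = 3.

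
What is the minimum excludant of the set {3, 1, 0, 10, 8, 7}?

The values 0, 1 are all present; 2 is the first non-negative integer missing from the set.

2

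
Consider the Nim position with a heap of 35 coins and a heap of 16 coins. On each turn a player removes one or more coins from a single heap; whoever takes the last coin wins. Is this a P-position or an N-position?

N-position

In binary:
  100011  (35)
  010000  (16)
  ------
  110011  (51)
The nim-sum is 51 ≠ 0, so this is an N-position: the player to move can win.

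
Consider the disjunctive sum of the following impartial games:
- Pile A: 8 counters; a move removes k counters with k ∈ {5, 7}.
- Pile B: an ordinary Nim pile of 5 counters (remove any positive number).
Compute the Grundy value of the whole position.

4

For pile A, compute g(0), g(1), … with moves {5, 7}:
k:     0  1  2  3  4  5  6  7  8
g(k):  0  0  0  0  0  1  1  1  1
So g(8) = 1.
Pile B is a plain Nim pile of size 5, so its Grundy value is 5.
The value of a disjunctive sum is the nim-sum of the parts.
Combined value = 1 ⊕ 5 = 4.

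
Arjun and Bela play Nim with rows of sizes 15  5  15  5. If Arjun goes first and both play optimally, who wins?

Bela wins

Write each in binary and XOR column by column:
  1111  (15)
  0101  (5)
  1111  (15)
  0101  (5)
  ----
  0000  (0)
The nim-sum is 0, so this is a P-position: the player to move is in a losing position under optimal play; Arjun is about to move from it and so loses — Bela wins.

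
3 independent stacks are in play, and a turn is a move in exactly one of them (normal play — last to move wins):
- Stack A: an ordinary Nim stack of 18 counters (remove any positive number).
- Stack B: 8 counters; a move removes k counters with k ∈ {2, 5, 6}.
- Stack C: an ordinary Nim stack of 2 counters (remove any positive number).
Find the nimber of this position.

16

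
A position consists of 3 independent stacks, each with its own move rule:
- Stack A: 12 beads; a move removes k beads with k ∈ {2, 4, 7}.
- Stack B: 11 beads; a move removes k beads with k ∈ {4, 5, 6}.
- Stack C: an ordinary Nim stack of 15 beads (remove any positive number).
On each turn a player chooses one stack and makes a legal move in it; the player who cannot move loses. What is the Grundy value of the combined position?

For stack A, compute g(0), g(1), … with moves {2, 4, 7}:
k:     0  1  2  3  4  5  6  7  8  9 10 11 12
g(k):  0  0  1  1  2  2  0  3  1  0  2  1  0
So g(12) = 0.
Grundy values for stack B (subtraction set {4, 5, 6}):
g(0) = mex{} = 0
g(1) = mex{} = 0
g(2) = mex{} = 0
g(3) = mex{} = 0
g(4) = mex{0} = 1
g(5) = mex{0} = 1
g(6) = mex{0} = 1
g(7) = mex{0} = 1
g(8) = mex{0,1} = 2
g(9) = mex{0,1} = 2
g(10) = mex{1} = 0
g(11) = mex{1} = 0
So g(11) = 0.
Stack C is a plain Nim stack of size 15, so its Grundy value is 15.
By the Sprague-Grundy theorem, the Grundy value of a sum of independent games is the XOR of the component values.
Combined value = 0 ⊕ 0 ⊕ 15 = 15.

15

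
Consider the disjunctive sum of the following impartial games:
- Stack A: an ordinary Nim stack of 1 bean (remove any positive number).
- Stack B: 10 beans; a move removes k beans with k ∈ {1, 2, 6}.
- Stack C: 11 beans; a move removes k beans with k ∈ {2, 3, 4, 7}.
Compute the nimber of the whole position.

Stack A is a plain Nim stack of size 1, so its Grundy value is 1.
For stack B, compute g(0), g(1), … with moves {1, 2, 6}:
g(0) = mex{} = 0
g(1) = mex{0} = 1
g(2) = mex{0,1} = 2
g(3) = mex{1,2} = 0
g(4) = mex{0,2} = 1
g(5) = mex{0,1} = 2
g(6) = mex{0,1,2} = 3
g(7) = mex{1,2,3} = 0
g(8) = mex{0,2,3} = 1
g(9) = mex{0,1} = 2
g(10) = mex{1,2} = 0
So g(10) = 0.
For stack C, compute g(0), g(1), … with moves {2, 3, 4, 7}:
g(0) = mex{} = 0
g(1) = mex{} = 0
g(2) = mex{0} = 1
g(3) = mex{0} = 1
g(4) = mex{0,1} = 2
g(5) = mex{0,1} = 2
g(6) = mex{1,2} = 0
g(7) = mex{0,1,2} = 3
g(8) = mex{0,2} = 1
g(9) = mex{0,1,2,3} = 4
g(10) = mex{0,1,3} = 2
g(11) = mex{1,2,3,4} = 0
So g(11) = 0.
By the Sprague-Grundy theorem, the Grundy value of a sum of independent games is the XOR of the component values.
Combined value = 1 XOR 0 XOR 0 = 1.

1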